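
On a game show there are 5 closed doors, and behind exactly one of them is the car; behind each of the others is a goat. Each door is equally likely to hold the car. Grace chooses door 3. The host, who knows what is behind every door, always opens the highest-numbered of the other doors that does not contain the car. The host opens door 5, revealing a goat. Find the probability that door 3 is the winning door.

1/4

Condition on the true location of the car.
If it is behind any of doors 1, 2, 3, and 4 (prior 1/5 each): door 5 is the highest-numbered option available, probability 1; weight (1/5)·1 = 1/5 each.
If it is behind door 5 (prior 1/5): the host opened door 5, so this case is ruled out; weight (1/5)·0 = 0.
The weights sum to 4/5.
So P(the car behind door 3 | the host opened door 5) = (1/5) / (4/5) = 1/4.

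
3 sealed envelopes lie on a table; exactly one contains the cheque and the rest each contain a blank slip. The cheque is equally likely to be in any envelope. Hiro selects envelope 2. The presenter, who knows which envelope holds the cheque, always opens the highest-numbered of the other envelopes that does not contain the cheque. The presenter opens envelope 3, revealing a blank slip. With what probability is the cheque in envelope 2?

Apply Bayes' rule, conditioning on where the cheque actually is.
If it is in either of envelopes 1 and 2 (prior 1/3 each): envelope 3 is the highest-numbered option available, probability 1; weight (1/3)·1 = 1/3 each.
If it is in envelope 3 (prior 1/3): the presenter opened envelope 3, so this case is ruled out; weight (1/3)·0 = 0.
The weights sum to 2/3.
So P(the cheque in envelope 2 | the presenter opened envelope 3) = (1/3) / (2/3) = 1/2.

1/2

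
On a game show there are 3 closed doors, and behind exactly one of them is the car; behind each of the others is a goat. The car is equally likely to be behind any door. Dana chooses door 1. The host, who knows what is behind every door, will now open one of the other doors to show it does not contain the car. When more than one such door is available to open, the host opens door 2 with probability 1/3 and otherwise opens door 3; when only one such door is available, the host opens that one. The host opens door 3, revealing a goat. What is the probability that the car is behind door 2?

Consider each possible location of the car in turn.
If it is behind door 1 (prior 1/3): door 2 is available but not opened, probability 2/3; weight (1/3)·(2/3) = 2/9.
If it is behind door 2 (prior 1/3): only door 3 is available, probability 1; weight (1/3)·1 = 1/3.
If it is behind door 3 (prior 1/3): the host opened door 3, so this case is ruled out; weight (1/3)·0 = 0.
The weights sum to 5/9.
So P(the car behind door 2 | the host opened door 3) = (1/3) / (5/9) = 3/5.

3/5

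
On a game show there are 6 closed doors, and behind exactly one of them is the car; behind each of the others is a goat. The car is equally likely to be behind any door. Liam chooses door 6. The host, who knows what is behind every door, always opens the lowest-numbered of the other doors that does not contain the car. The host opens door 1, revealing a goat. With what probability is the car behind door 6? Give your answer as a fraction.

Consider each possible location of the car in turn.
If it is behind door 1 (prior 1/6): the host opened door 1, so this case is ruled out; weight (1/6)·0 = 0.
If it is behind any of doors 2, 3, 4, 5, and 6 (prior 1/6 each): door 1 is the lowest-numbered option available, probability 1; weight (1/6)·1 = 1/6 each.
The weights sum to 5/6.
So P(the car behind door 6 | the host opened door 1) = (1/6) / (5/6) = 1/5.

1/5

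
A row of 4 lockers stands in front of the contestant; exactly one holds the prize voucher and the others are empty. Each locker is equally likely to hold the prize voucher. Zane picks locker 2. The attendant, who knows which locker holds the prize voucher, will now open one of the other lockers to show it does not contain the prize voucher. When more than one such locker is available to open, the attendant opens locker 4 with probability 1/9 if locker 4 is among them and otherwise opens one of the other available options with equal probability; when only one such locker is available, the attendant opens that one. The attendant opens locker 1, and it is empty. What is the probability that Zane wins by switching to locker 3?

16/33

Condition on the true location of the prize voucher.
If it is in locker 1 (prior 1/4): the attendant opened locker 1, so this case is ruled out; weight (1/4)·0 = 0.
If it is in locker 2 (prior 1/4): locker 4 is available but not opened; locker 1 gets probability (1 − 1/9)/2 = 4/9; weight (1/4)·(4/9) = 1/9.
If it is in locker 3 (prior 1/4): locker 4 is available but not opened, probability 8/9; weight (1/4)·(8/9) = 2/9.
If it is in locker 4 (prior 1/4): locker 4 holds the prize so is unavailable; the attendant chooses uniformly among the 2 others, probability 1/2; weight (1/4)·(1/2) = 1/8.
The weights sum to 11/24.
So P(the prize voucher in locker 3 | the attendant opened locker 1) = (2/9) / (11/24) = 16/33.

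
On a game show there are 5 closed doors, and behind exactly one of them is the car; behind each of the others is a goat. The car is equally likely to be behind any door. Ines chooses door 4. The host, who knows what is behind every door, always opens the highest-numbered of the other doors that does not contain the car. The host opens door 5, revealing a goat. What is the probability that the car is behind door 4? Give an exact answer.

1/4

Consider each possible location of the car in turn.
If it is behind any of doors 1, 2, 3, and 4 (prior 1/5 each): door 5 is the highest-numbered option available, probability 1; weight (1/5)·1 = 1/5 each.
If it is behind door 5 (prior 1/5): the host opened door 5, so this case is ruled out; weight (1/5)·0 = 0.
The weights sum to 4/5.
So P(the car behind door 4 | the host opened door 5) = (1/5) / (4/5) = 1/4.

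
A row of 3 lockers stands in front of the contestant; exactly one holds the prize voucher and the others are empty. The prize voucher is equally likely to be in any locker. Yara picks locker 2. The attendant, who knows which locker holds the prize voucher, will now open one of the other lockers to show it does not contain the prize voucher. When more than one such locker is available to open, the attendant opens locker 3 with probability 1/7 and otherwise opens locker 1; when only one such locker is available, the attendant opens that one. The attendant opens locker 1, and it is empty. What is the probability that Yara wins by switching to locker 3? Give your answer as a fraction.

7/13

Apply Bayes' rule, conditioning on where the prize voucher actually is.
If it is in locker 1 (prior 1/3): the attendant opened locker 1, so this case is ruled out; weight (1/3)·0 = 0.
If it is in locker 2 (prior 1/3): locker 3 is available but not opened, probability 6/7; weight (1/3)·(6/7) = 2/7.
If it is in locker 3 (prior 1/3): only locker 1 is available, probability 1; weight (1/3)·1 = 1/3.
The weights sum to 13/21.
So P(the prize voucher in locker 3 | the attendant opened locker 1) = (1/3) / (13/21) = 7/13.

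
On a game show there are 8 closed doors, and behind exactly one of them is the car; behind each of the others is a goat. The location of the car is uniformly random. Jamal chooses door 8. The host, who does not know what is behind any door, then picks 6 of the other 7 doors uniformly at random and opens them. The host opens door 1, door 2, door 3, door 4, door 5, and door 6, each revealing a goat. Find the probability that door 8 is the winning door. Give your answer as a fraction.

1/2

Consider each possible location of the car in turn.
If it is behind any of doors 1, 2, 3, 4, 5, and 6 (prior 1/8 each): that door was opened and seen not to hold the prize — ruled out; weight (1/8)·0 = 0 each.
If it is behind either of doors 7 and 8 (prior 1/8 each): the host picks exactly this set with probability 1/7 regardless, and none is the prize; weight (1/8)·(1/7) = 1/56 each.
The weights sum to 1/28.
So P(the car behind door 8 | the host opened door 1, door 2, door 3, door 4, door 5, and door 6) = (1/56) / (1/28) = 1/2.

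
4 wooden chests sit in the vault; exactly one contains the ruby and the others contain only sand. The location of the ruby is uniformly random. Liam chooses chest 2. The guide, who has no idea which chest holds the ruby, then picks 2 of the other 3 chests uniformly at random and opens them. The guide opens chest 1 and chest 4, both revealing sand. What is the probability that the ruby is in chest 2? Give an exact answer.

Apply Bayes' rule, conditioning on where the ruby actually is.
If it is in either of chests 1 and 4 (prior 1/4 each): that chest was opened and seen not to hold the prize — ruled out; weight (1/4)·0 = 0 each.
If it is in either of chests 2 and 3 (prior 1/4 each): the guide picks exactly this set with probability 1/3 regardless, and none is the prize; weight (1/4)·(1/3) = 1/12 each.
The weights sum to 1/6.
So P(the ruby in chest 2 | the guide opened chest 1 and chest 4) = (1/12) / (1/6) = 1/2.

1/2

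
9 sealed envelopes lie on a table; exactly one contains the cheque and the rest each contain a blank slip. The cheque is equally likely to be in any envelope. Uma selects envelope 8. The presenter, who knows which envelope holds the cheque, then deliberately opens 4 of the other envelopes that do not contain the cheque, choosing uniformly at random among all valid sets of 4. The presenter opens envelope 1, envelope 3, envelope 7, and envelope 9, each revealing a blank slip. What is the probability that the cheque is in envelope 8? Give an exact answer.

Condition on the true location of the cheque.
If it is in any of envelopes 1, 3, 7, and 9 (prior 1/9 each): that envelope was opened and seen not to hold the prize — ruled out; weight (1/9)·0 = 0 each.
If it is in any of envelopes 2, 4, 5, and 6 (prior 1/9 each): the presenter has 35 equally likely choices, so probability 1/35; weight (1/9)·(1/35) = 1/315 each.
If it is in envelope 8 (prior 1/9): the presenter has 70 equally likely choices, so probability 1/70; weight (1/9)·(1/70) = 1/630.
The weights sum to 1/70.
So P(the cheque in envelope 8 | the presenter opened envelope 1, envelope 3, envelope 7, and envelope 9) = (1/630) / (1/70) = 1/9.

1/9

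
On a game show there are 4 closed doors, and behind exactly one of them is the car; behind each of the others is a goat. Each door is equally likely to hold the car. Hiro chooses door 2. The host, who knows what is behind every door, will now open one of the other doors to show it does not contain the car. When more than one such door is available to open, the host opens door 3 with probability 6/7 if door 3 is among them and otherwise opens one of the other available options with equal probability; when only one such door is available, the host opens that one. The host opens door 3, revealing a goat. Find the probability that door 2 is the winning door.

1/3

Consider each possible location of the car in turn.
If it is behind any of doors 1, 2, and 4 (prior 1/4 each): door 3 is available, opened with probability 6/7; weight (1/4)·(6/7) = 3/14 each.
If it is behind door 3 (prior 1/4): the host opened door 3, so this case is ruled out; weight (1/4)·0 = 0.
The weights sum to 9/14.
So P(the car behind door 2 | the host opened door 3) = (3/14) / (9/14) = 1/3.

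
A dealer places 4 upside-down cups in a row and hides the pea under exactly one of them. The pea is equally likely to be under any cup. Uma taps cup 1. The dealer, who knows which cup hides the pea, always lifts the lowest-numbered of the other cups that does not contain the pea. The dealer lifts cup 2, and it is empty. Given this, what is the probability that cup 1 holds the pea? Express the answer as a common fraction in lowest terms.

1/3

Consider each possible location of the pea in turn.
If it is under any of cups 1, 3, and 4 (prior 1/4 each): cup 2 is the lowest-numbered option available, probability 1; weight (1/4)·1 = 1/4 each.
If it is under cup 2 (prior 1/4): the dealer opened cup 2, so this case is ruled out; weight (1/4)·0 = 0.
The weights sum to 3/4.
So P(the pea under cup 1 | the dealer opened cup 2) = (1/4) / (3/4) = 1/3.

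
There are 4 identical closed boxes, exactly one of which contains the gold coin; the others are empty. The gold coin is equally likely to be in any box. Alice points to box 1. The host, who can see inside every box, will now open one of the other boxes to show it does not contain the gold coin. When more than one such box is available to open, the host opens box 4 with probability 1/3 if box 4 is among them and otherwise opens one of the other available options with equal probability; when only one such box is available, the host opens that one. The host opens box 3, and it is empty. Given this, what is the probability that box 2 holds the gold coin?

4/9

Condition on the true location of the gold coin.
If it is in box 1 (prior 1/4): box 4 is available but not opened; box 3 gets probability (1 − 1/3)/2 = 1/3; weight (1/4)·(1/3) = 1/12.
If it is in box 2 (prior 1/4): box 4 is available but not opened, probability 2/3; weight (1/4)·(2/3) = 1/6.
If it is in box 3 (prior 1/4): the host opened box 3, so this case is ruled out; weight (1/4)·0 = 0.
If it is in box 4 (prior 1/4): box 4 holds the prize so is unavailable; the host chooses uniformly among the 2 others, probability 1/2; weight (1/4)·(1/2) = 1/8.
The weights sum to 3/8.
So P(the gold coin in box 2 | the host opened box 3) = (1/6) / (3/8) = 4/9.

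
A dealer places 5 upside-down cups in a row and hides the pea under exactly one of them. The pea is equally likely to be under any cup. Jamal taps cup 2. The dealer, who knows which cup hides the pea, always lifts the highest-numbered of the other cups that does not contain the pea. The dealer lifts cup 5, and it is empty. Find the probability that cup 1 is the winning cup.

Apply Bayes' rule, conditioning on where the pea actually is.
If it is under any of cups 1, 2, 3, and 4 (prior 1/5 each): cup 5 is the highest-numbered option available, probability 1; weight (1/5)·1 = 1/5 each.
If it is under cup 5 (prior 1/5): the dealer opened cup 5, so this case is ruled out; weight (1/5)·0 = 0.
The weights sum to 4/5.
So P(the pea under cup 1 | the dealer opened cup 5) = (1/5) / (4/5) = 1/4.

1/4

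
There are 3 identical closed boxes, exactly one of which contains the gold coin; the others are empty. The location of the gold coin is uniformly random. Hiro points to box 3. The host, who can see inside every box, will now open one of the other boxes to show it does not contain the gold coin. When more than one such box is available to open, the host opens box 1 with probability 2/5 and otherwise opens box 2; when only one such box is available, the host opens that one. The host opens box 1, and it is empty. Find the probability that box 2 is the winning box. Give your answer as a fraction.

Apply Bayes' rule, conditioning on where the gold coin actually is.
If it is in box 1 (prior 1/3): the host opened box 1, so this case is ruled out; weight (1/3)·0 = 0.
If it is in box 2 (prior 1/3): only box 1 is available, probability 1; weight (1/3)·1 = 1/3.
If it is in box 3 (prior 1/3): box 1 is available, opened with probability 2/5; weight (1/3)·(2/5) = 2/15.
The weights sum to 7/15.
So P(the gold coin in box 2 | the host opened box 1) = (1/3) / (7/15) = 5/7.

5/7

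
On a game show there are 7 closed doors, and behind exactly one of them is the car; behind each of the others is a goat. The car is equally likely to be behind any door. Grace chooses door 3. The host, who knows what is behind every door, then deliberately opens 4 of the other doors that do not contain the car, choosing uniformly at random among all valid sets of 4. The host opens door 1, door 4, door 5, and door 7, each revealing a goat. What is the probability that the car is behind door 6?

3/7

Consider each possible location of the car in turn.
If it is behind any of doors 1, 4, 5, and 7 (prior 1/7 each): that door was opened and seen not to hold the prize — ruled out; weight (1/7)·0 = 0 each.
If it is behind either of doors 2 and 6 (prior 1/7 each): the host has 5 equally likely choices, so probability 1/5; weight (1/7)·(1/5) = 1/35 each.
If it is behind door 3 (prior 1/7): the host has 15 equally likely choices, so probability 1/15; weight (1/7)·(1/15) = 1/105.
The weights sum to 1/15.
So P(the car behind door 6 | the host opened door 1, door 4, door 5, and door 7) = (1/35) / (1/15) = 3/7.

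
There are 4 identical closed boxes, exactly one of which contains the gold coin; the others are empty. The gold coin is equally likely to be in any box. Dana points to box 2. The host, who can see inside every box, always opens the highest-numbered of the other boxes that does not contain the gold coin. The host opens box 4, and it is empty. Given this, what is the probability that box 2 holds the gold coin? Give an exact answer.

1/3

Consider each possible location of the gold coin in turn.
If it is in any of boxes 1, 2, and 3 (prior 1/4 each): box 4 is the highest-numbered option available, probability 1; weight (1/4)·1 = 1/4 each.
If it is in box 4 (prior 1/4): the host opened box 4, so this case is ruled out; weight (1/4)·0 = 0.
The weights sum to 3/4.
So P(the gold coin in box 2 | the host opened box 4) = (1/4) / (3/4) = 1/3.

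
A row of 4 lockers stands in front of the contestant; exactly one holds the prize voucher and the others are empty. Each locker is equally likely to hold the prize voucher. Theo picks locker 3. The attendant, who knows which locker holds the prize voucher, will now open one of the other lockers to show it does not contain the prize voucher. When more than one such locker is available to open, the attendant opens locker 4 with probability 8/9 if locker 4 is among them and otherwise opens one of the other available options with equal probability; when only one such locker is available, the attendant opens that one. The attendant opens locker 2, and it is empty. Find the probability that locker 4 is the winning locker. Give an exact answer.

Apply Bayes' rule, conditioning on where the prize voucher actually is.
If it is in locker 1 (prior 1/4): locker 4 is available but not opened, probability 1/9; weight (1/4)·(1/9) = 1/36.
If it is in locker 2 (prior 1/4): the attendant opened locker 2, so this case is ruled out; weight (1/4)·0 = 0.
If it is in locker 3 (prior 1/4): locker 4 is available but not opened; locker 2 gets probability (1 − 8/9)/2 = 1/18; weight (1/4)·(1/18) = 1/72.
If it is in locker 4 (prior 1/4): locker 4 holds the prize so is unavailable; the attendant chooses uniformly among the 2 others, probability 1/2; weight (1/4)·(1/2) = 1/8.
The weights sum to 1/6.
So P(the prize voucher in locker 4 | the attendant opened locker 2) = (1/8) / (1/6) = 3/4.

3/4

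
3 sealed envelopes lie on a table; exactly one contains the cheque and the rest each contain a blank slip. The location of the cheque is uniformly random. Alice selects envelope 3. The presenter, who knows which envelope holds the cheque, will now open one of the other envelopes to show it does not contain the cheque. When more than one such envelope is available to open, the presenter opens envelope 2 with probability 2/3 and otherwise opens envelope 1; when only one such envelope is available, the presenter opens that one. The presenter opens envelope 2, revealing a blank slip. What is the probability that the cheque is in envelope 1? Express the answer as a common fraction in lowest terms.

Apply Bayes' rule, conditioning on where the cheque actually is.
If it is in envelope 1 (prior 1/3): only envelope 2 is available, probability 1; weight (1/3)·1 = 1/3.
If it is in envelope 2 (prior 1/3): the presenter opened envelope 2, so this case is ruled out; weight (1/3)·0 = 0.
If it is in envelope 3 (prior 1/3): envelope 2 is available, opened with probability 2/3; weight (1/3)·(2/3) = 2/9.
The weights sum to 5/9.
So P(the cheque in envelope 1 | the presenter opened envelope 2) = (1/3) / (5/9) = 3/5.

3/5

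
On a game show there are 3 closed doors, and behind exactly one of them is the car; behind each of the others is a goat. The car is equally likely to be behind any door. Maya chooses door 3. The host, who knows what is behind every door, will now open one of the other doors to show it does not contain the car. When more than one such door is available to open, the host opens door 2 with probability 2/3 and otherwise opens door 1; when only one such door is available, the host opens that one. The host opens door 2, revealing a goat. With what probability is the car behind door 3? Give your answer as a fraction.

2/5

Apply Bayes' rule, conditioning on where the car actually is.
If it is behind door 1 (prior 1/3): only door 2 is available, probability 1; weight (1/3)·1 = 1/3.
If it is behind door 2 (prior 1/3): the host opened door 2, so this case is ruled out; weight (1/3)·0 = 0.
If it is behind door 3 (prior 1/3): door 2 is available, opened with probability 2/3; weight (1/3)·(2/3) = 2/9.
The weights sum to 5/9.
So P(the car behind door 3 | the host opened door 2) = (2/9) / (5/9) = 2/5.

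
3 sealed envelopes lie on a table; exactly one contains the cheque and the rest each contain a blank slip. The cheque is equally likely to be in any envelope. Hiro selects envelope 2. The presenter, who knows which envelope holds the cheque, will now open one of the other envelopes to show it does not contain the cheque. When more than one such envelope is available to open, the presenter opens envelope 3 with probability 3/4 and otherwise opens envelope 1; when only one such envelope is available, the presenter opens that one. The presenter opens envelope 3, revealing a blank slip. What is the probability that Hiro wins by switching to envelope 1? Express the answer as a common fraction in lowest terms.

Consider each possible location of the cheque in turn.
If it is in envelope 1 (prior 1/3): only envelope 3 is available, probability 1; weight (1/3)·1 = 1/3.
If it is in envelope 2 (prior 1/3): envelope 3 is available, opened with probability 3/4; weight (1/3)·(3/4) = 1/4.
If it is in envelope 3 (prior 1/3): the presenter opened envelope 3, so this case is ruled out; weight (1/3)·0 = 0.
The weights sum to 7/12.
So P(the cheque in envelope 1 | the presenter opened envelope 3) = (1/3) / (7/12) = 4/7.

4/7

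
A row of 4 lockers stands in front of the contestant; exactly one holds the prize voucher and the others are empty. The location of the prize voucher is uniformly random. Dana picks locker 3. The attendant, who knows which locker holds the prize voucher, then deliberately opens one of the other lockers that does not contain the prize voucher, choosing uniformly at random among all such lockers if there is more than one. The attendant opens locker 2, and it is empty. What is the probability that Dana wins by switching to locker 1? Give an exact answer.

Condition on the true location of the prize voucher.
If it is in either of lockers 1 and 4 (prior 1/4 each): the attendant has 2 equally likely choices, so probability 1/2; weight (1/4)·(1/2) = 1/8 each.
If it is in locker 2 (prior 1/4): the attendant opened locker 2, so this case is ruled out; weight (1/4)·0 = 0.
If it is in locker 3 (prior 1/4): the attendant has 3 equally likely choices, so probability 1/3; weight (1/4)·(1/3) = 1/12.
The weights sum to 1/3.
So P(the prize voucher in locker 1 | the attendant opened locker 2) = (1/8) / (1/3) = 3/8.

3/8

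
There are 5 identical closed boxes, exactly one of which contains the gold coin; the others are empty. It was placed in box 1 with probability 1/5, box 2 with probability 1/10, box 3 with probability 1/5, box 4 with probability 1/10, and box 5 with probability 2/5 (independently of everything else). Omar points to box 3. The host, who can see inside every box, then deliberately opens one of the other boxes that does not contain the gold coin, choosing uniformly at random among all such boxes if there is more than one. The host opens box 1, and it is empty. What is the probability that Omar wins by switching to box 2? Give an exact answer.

2/15

Consider each possible location of the gold coin in turn.
If it is in box 1 (prior 1/5): the host opened box 1, so this case is ruled out; weight (1/5)·0 = 0.
If it is in either of boxes 2 and 4 (prior 1/10 each): the host has 3 equally likely choices, so probability 1/3; weight (1/10)·(1/3) = 1/30 each.
If it is in box 3 (prior 1/5): the host has 4 equally likely choices, so probability 1/4; weight (1/5)·(1/4) = 1/20.
If it is in box 5 (prior 2/5): the host has 3 equally likely choices, so probability 1/3; weight (2/5)·(1/3) = 2/15.
The weights sum to 1/4.
So P(the gold coin in box 2 | the host opened box 1) = (1/30) / (1/4) = 2/15.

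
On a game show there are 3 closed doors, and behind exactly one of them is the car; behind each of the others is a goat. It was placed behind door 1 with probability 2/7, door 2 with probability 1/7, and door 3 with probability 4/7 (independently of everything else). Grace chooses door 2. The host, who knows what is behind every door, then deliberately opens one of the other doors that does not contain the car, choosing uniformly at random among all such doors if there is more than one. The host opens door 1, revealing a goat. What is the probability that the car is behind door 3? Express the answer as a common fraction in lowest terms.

Condition on the true location of the car.
If it is behind door 1 (prior 2/7): the host opened door 1, so this case is ruled out; weight (2/7)·0 = 0.
If it is behind door 2 (prior 1/7): the host has 2 equally likely choices, so probability 1/2; weight (1/7)·(1/2) = 1/14.
If it is behind door 3 (prior 4/7): the host has no choice, probability 1; weight (4/7)·1 = 4/7.
The weights sum to 9/14.
So P(the car behind door 3 | the host opened door 1) = (4/7) / (9/14) = 8/9.

8/9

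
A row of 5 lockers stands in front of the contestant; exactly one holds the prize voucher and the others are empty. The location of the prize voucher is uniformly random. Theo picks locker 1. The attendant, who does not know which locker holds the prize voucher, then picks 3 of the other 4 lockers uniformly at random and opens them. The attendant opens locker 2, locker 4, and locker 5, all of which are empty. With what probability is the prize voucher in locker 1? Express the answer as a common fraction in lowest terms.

1/2

Because the attendant chose which lockers to open without knowing where the prize voucher is, the choice is independent of the prize location. Learning that none of the 3 opened lockers holds the prize voucher simply rules out those 3 locations and leaves the remaining 2 lockers still equally likely by symmetry.
So P(the prize voucher in locker 1) = 1/2.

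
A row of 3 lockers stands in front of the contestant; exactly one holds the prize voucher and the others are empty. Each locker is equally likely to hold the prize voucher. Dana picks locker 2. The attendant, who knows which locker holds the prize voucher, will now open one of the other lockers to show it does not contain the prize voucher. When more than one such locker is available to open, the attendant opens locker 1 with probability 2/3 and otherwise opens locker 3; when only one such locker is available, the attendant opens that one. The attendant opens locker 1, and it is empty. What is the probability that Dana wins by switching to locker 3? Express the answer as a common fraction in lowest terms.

3/5

Condition on the true location of the prize voucher.
If it is in locker 1 (prior 1/3): the attendant opened locker 1, so this case is ruled out; weight (1/3)·0 = 0.
If it is in locker 2 (prior 1/3): locker 1 is available, opened with probability 2/3; weight (1/3)·(2/3) = 2/9.
If it is in locker 3 (prior 1/3): only locker 1 is available, probability 1; weight (1/3)·1 = 1/3.
The weights sum to 5/9.
So P(the prize voucher in locker 3 | the attendant opened locker 1) = (1/3) / (5/9) = 3/5.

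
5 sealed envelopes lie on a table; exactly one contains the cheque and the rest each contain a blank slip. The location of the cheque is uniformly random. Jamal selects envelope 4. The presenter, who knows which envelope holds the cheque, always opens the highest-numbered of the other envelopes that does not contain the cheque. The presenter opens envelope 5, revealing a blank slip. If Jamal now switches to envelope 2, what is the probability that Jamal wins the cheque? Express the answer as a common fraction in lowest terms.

Apply Bayes' rule, conditioning on where the cheque actually is.
If it is in any of envelopes 1, 2, 3, and 4 (prior 1/5 each): envelope 5 is the highest-numbered option available, probability 1; weight (1/5)·1 = 1/5 each.
If it is in envelope 5 (prior 1/5): the presenter opened envelope 5, so this case is ruled out; weight (1/5)·0 = 0.
The weights sum to 4/5.
So P(the cheque in envelope 2 | the presenter opened envelope 5) = (1/5) / (4/5) = 1/4.

1/4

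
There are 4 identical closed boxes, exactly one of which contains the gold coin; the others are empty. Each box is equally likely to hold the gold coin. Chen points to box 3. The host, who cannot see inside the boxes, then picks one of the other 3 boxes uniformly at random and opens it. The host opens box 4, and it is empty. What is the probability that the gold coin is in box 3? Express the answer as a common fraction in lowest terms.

1/3

Because the host chose which box to open without knowing where the gold coin is, the choice is independent of the prize location. Learning that box 4 does not hold the gold coin simply rules out that one location and leaves the remaining 3 boxes still equally likely by symmetry.
So P(the gold coin in box 3) = 1/3.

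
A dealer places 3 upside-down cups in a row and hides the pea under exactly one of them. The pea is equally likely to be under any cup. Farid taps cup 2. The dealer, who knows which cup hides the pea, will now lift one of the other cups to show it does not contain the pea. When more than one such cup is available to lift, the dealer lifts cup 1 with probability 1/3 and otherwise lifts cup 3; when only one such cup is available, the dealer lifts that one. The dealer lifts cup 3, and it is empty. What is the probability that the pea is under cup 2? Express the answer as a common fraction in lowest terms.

Condition on the true location of the pea.
If it is under cup 1 (prior 1/3): only cup 3 is available, probability 1; weight (1/3)·1 = 1/3.
If it is under cup 2 (prior 1/3): cup 1 is available but not opened, probability 2/3; weight (1/3)·(2/3) = 2/9.
If it is under cup 3 (prior 1/3): the dealer opened cup 3, so this case is ruled out; weight (1/3)·0 = 0.
The weights sum to 5/9.
So P(the pea under cup 2 | the dealer opened cup 3) = (2/9) / (5/9) = 2/5.

2/5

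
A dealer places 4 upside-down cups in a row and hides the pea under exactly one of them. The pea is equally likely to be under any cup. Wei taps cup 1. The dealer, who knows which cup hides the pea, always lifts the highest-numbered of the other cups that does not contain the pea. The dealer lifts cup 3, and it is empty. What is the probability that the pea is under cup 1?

Consider each possible location of the pea in turn.
If it is under either of cups 1 and 2 (prior 1/4 each): the dealer would have opened cup 4 instead, probability 0; weight (1/4)·0 = 0 each.
If it is under cup 3 (prior 1/4): the dealer opened cup 3, so this case is ruled out; weight (1/4)·0 = 0.
If it is under cup 4 (prior 1/4): cup 3 is the highest-numbered option available, probability 1; weight (1/4)·1 = 1/4.
The weights sum to 1/4.
So P(the pea under cup 1 | the dealer opened cup 3) = 0 / (1/4) = 0.

0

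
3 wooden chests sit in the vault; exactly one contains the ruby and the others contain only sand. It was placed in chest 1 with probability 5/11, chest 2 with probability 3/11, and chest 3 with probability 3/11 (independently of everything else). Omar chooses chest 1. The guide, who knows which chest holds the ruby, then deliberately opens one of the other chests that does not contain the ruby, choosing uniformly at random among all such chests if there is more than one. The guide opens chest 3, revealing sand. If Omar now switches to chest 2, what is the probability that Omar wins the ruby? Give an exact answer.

6/11

Apply Bayes' rule, conditioning on where the ruby actually is.
If it is in chest 1 (prior 5/11): the guide has 2 equally likely choices, so probability 1/2; weight (5/11)·(1/2) = 5/22.
If it is in chest 2 (prior 3/11): the guide has no choice, probability 1; weight (3/11)·1 = 3/11.
If it is in chest 3 (prior 3/11): the guide opened chest 3, so this case is ruled out; weight (3/11)·0 = 0.
The weights sum to 1/2.
So P(the ruby in chest 2 | the guide opened chest 3) = (3/11) / (1/2) = 6/11.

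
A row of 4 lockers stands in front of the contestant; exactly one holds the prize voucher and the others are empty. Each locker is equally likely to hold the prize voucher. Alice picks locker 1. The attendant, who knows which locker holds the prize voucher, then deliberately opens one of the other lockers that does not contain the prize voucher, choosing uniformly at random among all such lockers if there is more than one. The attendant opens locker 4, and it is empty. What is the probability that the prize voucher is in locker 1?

1/4

Consider each possible location of the prize voucher in turn.
If it is in locker 1 (prior 1/4): the attendant has 3 equally likely choices, so probability 1/3; weight (1/4)·(1/3) = 1/12.
If it is in either of lockers 2 and 3 (prior 1/4 each): the attendant has 2 equally likely choices, so probability 1/2; weight (1/4)·(1/2) = 1/8 each.
If it is in locker 4 (prior 1/4): the attendant opened locker 4, so this case is ruled out; weight (1/4)·0 = 0.
The weights sum to 1/3.
So P(the prize voucher in locker 1 | the attendant opened locker 4) = (1/12) / (1/3) = 1/4.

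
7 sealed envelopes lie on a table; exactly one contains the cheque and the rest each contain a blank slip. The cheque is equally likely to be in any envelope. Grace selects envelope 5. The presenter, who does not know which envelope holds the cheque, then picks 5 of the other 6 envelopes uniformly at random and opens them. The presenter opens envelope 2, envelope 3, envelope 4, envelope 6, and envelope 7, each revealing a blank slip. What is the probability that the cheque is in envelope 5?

1/2

Consider each possible location of the cheque in turn.
If it is in either of envelopes 1 and 5 (prior 1/7 each): the presenter picks exactly this set with probability 1/6 regardless, and none is the prize; weight (1/7)·(1/6) = 1/42 each.
If it is in any of envelopes 2, 3, 4, 6, and 7 (prior 1/7 each): that envelope was opened and seen not to hold the prize — ruled out; weight (1/7)·0 = 0 each.
The weights sum to 1/21.
So P(the cheque in envelope 5 | the presenter opened envelope 2, envelope 3, envelope 4, envelope 6, and envelope 7) = (1/42) / (1/21) = 1/2.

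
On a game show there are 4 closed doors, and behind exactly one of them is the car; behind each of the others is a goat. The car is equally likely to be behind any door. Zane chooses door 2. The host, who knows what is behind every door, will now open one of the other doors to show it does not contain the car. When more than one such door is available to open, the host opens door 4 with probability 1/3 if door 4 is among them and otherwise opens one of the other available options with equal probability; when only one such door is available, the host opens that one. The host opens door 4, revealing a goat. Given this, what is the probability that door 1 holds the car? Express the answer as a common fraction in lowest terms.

1/3

Consider each possible location of the car in turn.
If it is behind any of doors 1, 2, and 3 (prior 1/4 each): door 4 is available, opened with probability 1/3; weight (1/4)·(1/3) = 1/12 each.
If it is behind door 4 (prior 1/4): the host opened door 4, so this case is ruled out; weight (1/4)·0 = 0.
The weights sum to 1/4.
So P(the car behind door 1 | the host opened door 4) = (1/12) / (1/4) = 1/3.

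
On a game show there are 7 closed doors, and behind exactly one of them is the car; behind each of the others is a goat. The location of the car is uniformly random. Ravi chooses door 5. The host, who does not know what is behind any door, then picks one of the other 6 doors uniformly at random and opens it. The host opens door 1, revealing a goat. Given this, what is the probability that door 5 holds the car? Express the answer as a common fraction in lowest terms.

Apply Bayes' rule, conditioning on where the car actually is.
If it is behind door 1 (prior 1/7): the host opened door 1, so this case is ruled out; weight (1/7)·0 = 0.
If it is behind any of doors 2, 3, 4, 5, 6, and 7 (prior 1/7 each): the host picks door 1 with probability 1/6 regardless, and it is not the prize; weight (1/7)·(1/6) = 1/42 each.
The weights sum to 1/7.
So P(the car behind door 5 | the host opened door 1) = (1/42) / (1/7) = 1/6.

1/6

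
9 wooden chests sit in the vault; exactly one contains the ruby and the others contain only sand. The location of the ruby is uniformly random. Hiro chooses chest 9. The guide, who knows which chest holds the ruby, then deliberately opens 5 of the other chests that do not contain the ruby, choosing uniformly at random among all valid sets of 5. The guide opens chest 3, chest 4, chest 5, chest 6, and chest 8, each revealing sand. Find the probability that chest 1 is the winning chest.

8/27

Apply Bayes' rule, conditioning on where the ruby actually is.
If it is in any of chests 1, 2, and 7 (prior 1/9 each): the guide has 21 equally likely choices, so probability 1/21; weight (1/9)·(1/21) = 1/189 each.
If it is in any of chests 3, 4, 5, 6, and 8 (prior 1/9 each): that chest was opened and seen not to hold the prize — ruled out; weight (1/9)·0 = 0 each.
If it is in chest 9 (prior 1/9): the guide has 56 equally likely choices, so probability 1/56; weight (1/9)·(1/56) = 1/504.
The weights sum to 1/56.
So P(the ruby in chest 1 | the guide opened chest 3, chest 4, chest 5, chest 6, and chest 8) = (1/189) / (1/56) = 8/27.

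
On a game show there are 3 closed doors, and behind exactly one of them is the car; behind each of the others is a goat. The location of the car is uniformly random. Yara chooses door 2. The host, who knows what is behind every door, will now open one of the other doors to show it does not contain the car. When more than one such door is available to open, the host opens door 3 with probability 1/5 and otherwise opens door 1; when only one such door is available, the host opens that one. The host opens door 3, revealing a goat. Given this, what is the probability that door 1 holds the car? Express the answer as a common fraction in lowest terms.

Consider each possible location of the car in turn.
If it is behind door 1 (prior 1/3): only door 3 is available, probability 1; weight (1/3)·1 = 1/3.
If it is behind door 2 (prior 1/3): door 3 is available, opened with probability 1/5; weight (1/3)·(1/5) = 1/15.
If it is behind door 3 (prior 1/3): the host opened door 3, so this case is ruled out; weight (1/3)·0 = 0.
The weights sum to 2/5.
So P(the car behind door 1 | the host opened door 3) = (1/3) / (2/5) = 5/6.

5/6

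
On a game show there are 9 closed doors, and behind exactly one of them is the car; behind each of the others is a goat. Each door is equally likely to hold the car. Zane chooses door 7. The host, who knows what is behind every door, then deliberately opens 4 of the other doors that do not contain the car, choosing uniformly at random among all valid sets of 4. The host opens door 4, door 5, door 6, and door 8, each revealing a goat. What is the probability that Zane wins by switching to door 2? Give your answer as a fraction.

Apply Bayes' rule, conditioning on where the car actually is.
If it is behind any of doors 1, 2, 3, and 9 (prior 1/9 each): the host has 35 equally likely choices, so probability 1/35; weight (1/9)·(1/35) = 1/315 each.
If it is behind any of doors 4, 5, 6, and 8 (prior 1/9 each): that door was opened and seen not to hold the prize — ruled out; weight (1/9)·0 = 0 each.
If it is behind door 7 (prior 1/9): the host has 70 equally likely choices, so probability 1/70; weight (1/9)·(1/70) = 1/630.
The weights sum to 1/70.
So P(the car behind door 2 | the host opened door 4, door 5, door 6, and door 8) = (1/315) / (1/70) = 2/9.

2/9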